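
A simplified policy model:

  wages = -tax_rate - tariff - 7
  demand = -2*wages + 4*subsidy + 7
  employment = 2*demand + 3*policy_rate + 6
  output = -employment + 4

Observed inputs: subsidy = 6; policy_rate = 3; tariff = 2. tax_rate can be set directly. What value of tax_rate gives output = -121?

tax_rate = 3

Substituting into the wages equation gives wages = -tax_rate - 9.
Substituting into the demand equation gives demand = 2*tax_rate + 49.
employment becomes 4*tax_rate + 113.
So output = -4*tax_rate - 109.
Solve -4*tax_rate - 109 = -121: tax_rate = (-121 + 109) / -4 = 3.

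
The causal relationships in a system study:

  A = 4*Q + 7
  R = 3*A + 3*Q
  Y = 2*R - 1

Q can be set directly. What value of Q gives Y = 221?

Substituting into the R equation gives R = 15*Q + 21.
Substituting into the Y equation gives Y = 30*Q + 41.
Solve 30*Q + 41 = 221: Q = (221 - 41) / 30 = 6.

Q = 6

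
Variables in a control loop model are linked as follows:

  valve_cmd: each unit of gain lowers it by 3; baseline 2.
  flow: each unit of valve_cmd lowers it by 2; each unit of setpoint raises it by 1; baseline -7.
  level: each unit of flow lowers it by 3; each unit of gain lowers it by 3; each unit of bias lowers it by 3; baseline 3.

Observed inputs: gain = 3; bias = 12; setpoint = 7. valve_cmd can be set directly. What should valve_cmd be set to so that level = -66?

valve_cmd = -4

Intervening on valve_cmd fixes its value directly, overriding its dependence on gain.
Substituting into the flow equation gives flow = -2*valve_cmd.
Substituting into the level equation gives level = 6*valve_cmd - 42.
Solve 6*valve_cmd - 42 = -66: valve_cmd = (-66 + 42) / 6 = -4.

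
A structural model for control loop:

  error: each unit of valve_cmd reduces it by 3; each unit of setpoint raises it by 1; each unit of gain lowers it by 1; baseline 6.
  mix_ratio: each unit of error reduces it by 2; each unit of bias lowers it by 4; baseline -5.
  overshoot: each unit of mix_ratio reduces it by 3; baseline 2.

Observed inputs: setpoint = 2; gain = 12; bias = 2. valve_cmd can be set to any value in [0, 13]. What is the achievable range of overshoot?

-217 to 17

Substituting into the error equation gives error = -3*valve_cmd - 4.
Substituting into the mix_ratio equation gives mix_ratio = 6*valve_cmd - 5.
So overshoot = -18*valve_cmd + 17.
Linear in valve_cmd, so extremes are at the endpoints: valve_cmd = 0 gives overshoot = 17; valve_cmd = 13 gives overshoot = -217.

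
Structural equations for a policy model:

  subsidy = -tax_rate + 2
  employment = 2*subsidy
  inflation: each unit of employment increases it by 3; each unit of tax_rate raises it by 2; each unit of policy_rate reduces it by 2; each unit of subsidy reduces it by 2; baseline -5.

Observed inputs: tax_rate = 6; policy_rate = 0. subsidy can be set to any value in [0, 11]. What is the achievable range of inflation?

7 to 51

Intervening on subsidy fixes its value directly, overriding its dependence on tax_rate.
Substituting into the inflation equation gives inflation = 4*subsidy + 7.
Linear in subsidy, so extremes are at the endpoints: subsidy = 0 gives inflation = 7; subsidy = 11 gives inflation = 51.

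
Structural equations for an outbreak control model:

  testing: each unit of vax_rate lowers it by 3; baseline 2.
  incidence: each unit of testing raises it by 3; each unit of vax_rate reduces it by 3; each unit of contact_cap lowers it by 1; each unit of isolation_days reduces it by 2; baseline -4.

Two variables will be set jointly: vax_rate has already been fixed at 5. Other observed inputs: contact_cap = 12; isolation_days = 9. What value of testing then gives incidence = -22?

With vax_rate held at 5:
Intervening on testing fixes its value directly, overriding its dependence on vax_rate.
Substituting into the incidence equation gives incidence = 3*testing - 49.
Solve 3*testing - 49 = -22: testing = (-22 + 49) / 3 = 9.

testing = 9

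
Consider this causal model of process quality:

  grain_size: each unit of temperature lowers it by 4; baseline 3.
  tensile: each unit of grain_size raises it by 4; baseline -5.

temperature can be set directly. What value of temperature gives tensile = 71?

temperature = -4

Substituting into the tensile equation gives tensile = -16*temperature + 7.
Solve -16*temperature + 7 = 71: temperature = (71 - 7) / -16 = -4.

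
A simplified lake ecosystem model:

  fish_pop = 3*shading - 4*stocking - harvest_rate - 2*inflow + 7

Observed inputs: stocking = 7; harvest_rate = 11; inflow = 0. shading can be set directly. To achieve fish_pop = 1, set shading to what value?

shading = 11

Substituting into the fish_pop equation gives fish_pop = 3*shading - 32.
Solve 3*shading - 32 = 1: shading = (1 + 32) / 3 = 11.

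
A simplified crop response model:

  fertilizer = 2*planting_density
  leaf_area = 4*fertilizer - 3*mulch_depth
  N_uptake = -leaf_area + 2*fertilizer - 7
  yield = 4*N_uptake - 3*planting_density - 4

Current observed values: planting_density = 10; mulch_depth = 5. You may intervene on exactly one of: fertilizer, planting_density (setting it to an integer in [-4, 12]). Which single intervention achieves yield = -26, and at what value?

set fertilizer = 3

Intervening on fertilizer: with other inputs at their observed values, yield = -8*fertilizer - 2. Solving for -26 gives fertilizer = 3, within [-4, 12].
Intervening on planting_density: yield = -19*planting_density + 28. Reaching -26 requires planting_density = 54/19, not an integer.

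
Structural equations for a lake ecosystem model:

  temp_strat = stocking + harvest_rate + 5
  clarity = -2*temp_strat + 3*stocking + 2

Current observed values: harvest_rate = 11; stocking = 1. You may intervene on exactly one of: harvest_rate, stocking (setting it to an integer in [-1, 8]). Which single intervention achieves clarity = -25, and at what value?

Intervening on harvest_rate: clarity = -2*harvest_rate - 7. Reaching -25 requires harvest_rate = 9, outside [-1, 8].
Intervening on stocking: with other inputs at their observed values, clarity = stocking - 30. Solving for -25 gives stocking = 5, within [-1, 8].

set stocking = 5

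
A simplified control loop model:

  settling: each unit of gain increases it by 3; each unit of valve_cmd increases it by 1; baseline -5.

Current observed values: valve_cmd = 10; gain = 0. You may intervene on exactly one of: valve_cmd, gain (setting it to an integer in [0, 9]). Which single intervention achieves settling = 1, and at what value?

Intervening on valve_cmd: with other inputs at their observed values, settling = valve_cmd - 5. Solving for 1 gives valve_cmd = 6, within [0, 9].
Intervening on gain: settling = 3*gain + 5. Reaching 1 requires gain = -4/3, not an integer.

set valve_cmd = 6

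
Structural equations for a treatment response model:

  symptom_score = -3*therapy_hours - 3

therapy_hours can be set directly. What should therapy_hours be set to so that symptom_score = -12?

Solve -3*therapy_hours - 3 = -12: therapy_hours = (-12 + 3) / -3 = 3.

therapy_hours = 3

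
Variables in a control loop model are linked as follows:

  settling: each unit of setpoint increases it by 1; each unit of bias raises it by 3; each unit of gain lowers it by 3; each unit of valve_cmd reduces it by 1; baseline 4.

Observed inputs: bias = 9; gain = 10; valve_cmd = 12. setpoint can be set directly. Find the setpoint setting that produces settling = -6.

Substituting into the settling equation gives settling = setpoint - 11.
Solve setpoint - 11 = -6: setpoint = (-6 + 11) / 1 = 5.

setpoint = 5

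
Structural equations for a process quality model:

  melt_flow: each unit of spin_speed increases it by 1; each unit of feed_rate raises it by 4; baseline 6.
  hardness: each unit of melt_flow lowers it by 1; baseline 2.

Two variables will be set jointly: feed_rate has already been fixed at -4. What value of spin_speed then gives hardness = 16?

With feed_rate held at -4:
Substituting into the melt_flow equation gives melt_flow = spin_speed - 10.
Substituting into the hardness equation gives hardness = -spin_speed + 12.
Solve -spin_speed + 12 = 16: spin_speed = (16 - 12) / -1 = -4.

spin_speed = -4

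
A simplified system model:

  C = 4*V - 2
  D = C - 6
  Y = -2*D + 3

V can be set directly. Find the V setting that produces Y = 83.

V = -8

Substituting into the D equation gives D = 4*V - 8.
This gives Y = -8*V + 19.
Solve -8*V + 19 = 83: V = (83 - 19) / -8 = -8.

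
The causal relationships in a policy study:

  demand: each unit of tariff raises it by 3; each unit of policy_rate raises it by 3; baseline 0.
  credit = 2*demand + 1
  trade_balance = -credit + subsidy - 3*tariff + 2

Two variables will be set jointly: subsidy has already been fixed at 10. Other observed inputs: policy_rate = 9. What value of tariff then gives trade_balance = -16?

tariff = -3

With subsidy held at 10:
Substituting into the demand equation gives demand = 3*tariff + 27.
Substituting into the credit equation gives credit = 6*tariff + 55.
Substituting into the trade_balance equation gives trade_balance = -9*tariff - 43.
Solve -9*tariff - 43 = -16: tariff = (-16 + 43) / -9 = -3.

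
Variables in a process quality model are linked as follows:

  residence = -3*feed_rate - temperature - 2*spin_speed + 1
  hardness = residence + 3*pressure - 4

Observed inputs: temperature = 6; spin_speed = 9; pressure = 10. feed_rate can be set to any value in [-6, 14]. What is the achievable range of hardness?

-39 to 21

Substituting into the residence equation gives residence = -3*feed_rate - 23.
Substituting into the hardness equation gives hardness = -3*feed_rate + 3.
Linear in feed_rate, so extremes are at the endpoints: feed_rate = -6 gives hardness = 21; feed_rate = 14 gives hardness = -39.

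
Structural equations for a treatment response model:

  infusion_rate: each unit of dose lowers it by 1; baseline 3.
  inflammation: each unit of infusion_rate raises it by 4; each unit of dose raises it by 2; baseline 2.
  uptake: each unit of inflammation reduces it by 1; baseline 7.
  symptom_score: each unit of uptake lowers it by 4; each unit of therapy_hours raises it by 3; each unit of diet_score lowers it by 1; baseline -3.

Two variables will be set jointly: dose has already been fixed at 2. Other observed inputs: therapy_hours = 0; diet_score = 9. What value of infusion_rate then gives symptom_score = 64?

infusion_rate = 5

With dose held at 2:
Intervening on infusion_rate fixes its value directly, overriding its dependence on dose.
Substituting into the inflammation equation gives inflammation = 4*infusion_rate + 6.
uptake becomes -4*infusion_rate + 1.
This gives symptom_score = 16*infusion_rate - 16.
Solve 16*infusion_rate - 16 = 64: infusion_rate = (64 + 16) / 16 = 5.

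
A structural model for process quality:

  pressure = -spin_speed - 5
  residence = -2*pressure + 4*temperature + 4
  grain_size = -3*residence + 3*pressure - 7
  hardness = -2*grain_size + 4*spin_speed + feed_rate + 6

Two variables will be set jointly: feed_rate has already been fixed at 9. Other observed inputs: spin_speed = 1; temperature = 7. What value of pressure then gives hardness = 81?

pressure = 8

With feed_rate held at 9:
Intervening on pressure fixes its value directly, overriding its dependence on spin_speed.
Substituting into the residence equation gives residence = -2*pressure + 32.
Substituting into the grain_size equation gives grain_size = 9*pressure - 103.
hardness becomes -18*pressure + 225.
Solve -18*pressure + 225 = 81: pressure = (81 - 225) / -18 = 8.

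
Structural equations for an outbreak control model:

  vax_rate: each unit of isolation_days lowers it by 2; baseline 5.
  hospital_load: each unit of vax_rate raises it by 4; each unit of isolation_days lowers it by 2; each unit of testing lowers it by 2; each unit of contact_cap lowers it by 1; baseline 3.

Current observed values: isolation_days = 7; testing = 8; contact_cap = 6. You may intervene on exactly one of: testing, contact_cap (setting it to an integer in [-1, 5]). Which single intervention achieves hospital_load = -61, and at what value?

Intervening on testing: with other inputs at their observed values, hospital_load = -2*testing - 53. Solving for -61 gives testing = 4, within [-1, 5].
Intervening on contact_cap: hospital_load = -contact_cap - 63. Reaching -61 requires contact_cap = -2, outside [-1, 5].

set testing = 4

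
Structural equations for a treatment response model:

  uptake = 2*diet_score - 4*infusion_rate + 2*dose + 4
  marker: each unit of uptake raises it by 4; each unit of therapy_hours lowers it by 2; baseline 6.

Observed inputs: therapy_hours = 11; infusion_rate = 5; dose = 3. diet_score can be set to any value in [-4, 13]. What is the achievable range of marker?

Substituting into the uptake equation gives uptake = 2*diet_score - 10.
marker becomes 8*diet_score - 56.
Linear in diet_score, so extremes are at the endpoints: diet_score = -4 gives marker = -88; diet_score = 13 gives marker = 48.

-88 to 48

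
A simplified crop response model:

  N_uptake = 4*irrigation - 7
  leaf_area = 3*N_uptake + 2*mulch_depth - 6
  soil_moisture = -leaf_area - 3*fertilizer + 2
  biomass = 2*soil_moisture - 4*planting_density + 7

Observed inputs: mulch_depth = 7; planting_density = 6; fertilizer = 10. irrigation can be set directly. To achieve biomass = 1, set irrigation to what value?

Substituting into the leaf_area equation gives leaf_area = 12*irrigation - 13.
This gives soil_moisture = -12*irrigation - 15.
Substituting into the biomass equation gives biomass = -24*irrigation - 47.
Solve -24*irrigation - 47 = 1: irrigation = (1 + 47) / -24 = -2.

irrigation = -2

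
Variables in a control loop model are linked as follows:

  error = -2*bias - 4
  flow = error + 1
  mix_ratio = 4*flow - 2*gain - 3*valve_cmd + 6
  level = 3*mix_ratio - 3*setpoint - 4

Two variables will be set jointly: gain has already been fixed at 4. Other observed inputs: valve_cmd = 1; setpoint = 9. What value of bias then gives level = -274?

bias = 8

With gain held at 4:
Substituting into the flow equation gives flow = -2*bias - 3.
Substituting into the mix_ratio equation gives mix_ratio = -8*bias - 17.
Substituting into the level equation gives level = -24*bias - 82.
Solve -24*bias - 82 = -274: bias = (-274 + 82) / -24 = 8.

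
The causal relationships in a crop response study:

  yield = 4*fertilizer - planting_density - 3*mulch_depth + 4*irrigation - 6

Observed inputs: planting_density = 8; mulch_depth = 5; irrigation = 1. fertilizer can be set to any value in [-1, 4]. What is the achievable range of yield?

Substituting into the yield equation gives yield = 4*fertilizer - 25.
Linear in fertilizer, so extremes are at the endpoints: fertilizer = -1 gives yield = -29; fertilizer = 4 gives yield = -9.

-29 to -9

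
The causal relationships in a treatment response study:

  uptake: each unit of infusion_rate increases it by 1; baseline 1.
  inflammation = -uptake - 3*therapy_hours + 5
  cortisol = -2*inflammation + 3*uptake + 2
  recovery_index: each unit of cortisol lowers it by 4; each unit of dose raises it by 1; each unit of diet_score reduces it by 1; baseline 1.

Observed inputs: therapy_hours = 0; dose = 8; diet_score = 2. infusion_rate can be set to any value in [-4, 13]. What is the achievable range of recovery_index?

Substituting into the inflammation equation gives inflammation = -infusion_rate + 4.
Substituting into the cortisol equation gives cortisol = 5*infusion_rate - 3.
So recovery_index = -20*infusion_rate + 19.
Linear in infusion_rate, so extremes are at the endpoints: infusion_rate = -4 gives recovery_index = 99; infusion_rate = 13 gives recovery_index = -241.

-241 to 99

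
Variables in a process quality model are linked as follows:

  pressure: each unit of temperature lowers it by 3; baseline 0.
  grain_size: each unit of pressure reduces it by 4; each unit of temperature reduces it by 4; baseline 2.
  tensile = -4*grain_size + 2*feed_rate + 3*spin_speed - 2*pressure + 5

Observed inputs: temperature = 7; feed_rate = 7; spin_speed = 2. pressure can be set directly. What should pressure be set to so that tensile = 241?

pressure = 8

Intervening on pressure fixes its value directly, overriding its dependence on temperature.
Substituting into the grain_size equation gives grain_size = -4*pressure - 26.
Substituting into the tensile equation gives tensile = 14*pressure + 129.
Solve 14*pressure + 129 = 241: pressure = (241 - 129) / 14 = 8.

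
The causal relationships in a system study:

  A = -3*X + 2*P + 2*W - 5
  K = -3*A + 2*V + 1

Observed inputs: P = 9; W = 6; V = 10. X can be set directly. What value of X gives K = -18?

X = 4

Substituting into the A equation gives A = -3*X + 25.
Substituting into the K equation gives K = 9*X - 54.
Solve 9*X - 54 = -18: X = (-18 + 54) / 9 = 4.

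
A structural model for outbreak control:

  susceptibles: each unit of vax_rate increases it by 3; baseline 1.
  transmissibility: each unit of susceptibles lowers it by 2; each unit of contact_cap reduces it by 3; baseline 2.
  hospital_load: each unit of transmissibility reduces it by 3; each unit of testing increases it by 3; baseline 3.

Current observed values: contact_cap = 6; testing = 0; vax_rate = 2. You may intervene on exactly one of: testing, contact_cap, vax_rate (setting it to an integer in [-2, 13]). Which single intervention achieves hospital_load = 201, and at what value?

Intervening on testing: hospital_load = 3*testing + 93. Reaching 201 requires testing = 36, outside [-2, 13].
Intervening on contact_cap: hospital_load = 9*contact_cap + 39. Reaching 201 requires contact_cap = 18, outside [-2, 13].
Intervening on vax_rate: with other inputs at their observed values, hospital_load = 18*vax_rate + 57. Solving for 201 gives vax_rate = 8, within [-2, 13].

set vax_rate = 8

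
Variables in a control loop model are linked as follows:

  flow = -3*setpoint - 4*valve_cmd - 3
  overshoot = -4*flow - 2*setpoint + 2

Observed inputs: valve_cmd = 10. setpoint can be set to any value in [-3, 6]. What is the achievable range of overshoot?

144 to 234

Substituting into the flow equation gives flow = -3*setpoint - 43.
This gives overshoot = 10*setpoint + 174.
Linear in setpoint, so extremes are at the endpoints: setpoint = -3 gives overshoot = 144; setpoint = 6 gives overshoot = 234.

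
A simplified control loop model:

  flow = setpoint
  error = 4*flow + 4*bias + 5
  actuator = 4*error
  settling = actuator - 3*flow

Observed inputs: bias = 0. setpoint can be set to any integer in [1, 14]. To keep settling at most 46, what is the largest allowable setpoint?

setpoint = 2

Substituting into the error equation gives error = 4*setpoint + 5.
So actuator = 16*setpoint + 20.
This gives settling = 13*setpoint + 20.
Require 13*setpoint + 20 ≤ 46, so setpoint ≤ 2.
The largest integer in [1, 14] satisfying this is 2.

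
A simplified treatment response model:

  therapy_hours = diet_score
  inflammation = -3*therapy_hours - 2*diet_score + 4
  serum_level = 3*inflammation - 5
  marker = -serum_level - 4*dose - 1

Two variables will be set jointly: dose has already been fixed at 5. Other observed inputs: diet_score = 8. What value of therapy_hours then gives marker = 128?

With dose held at 5:
Intervening on therapy_hours fixes its value directly, overriding its dependence on diet_score.
Substituting into the inflammation equation gives inflammation = -3*therapy_hours - 12.
Substituting into the serum_level equation gives serum_level = -9*therapy_hours - 41.
marker becomes 9*therapy_hours + 20.
Solve 9*therapy_hours + 20 = 128: therapy_hours = (128 - 20) / 9 = 12.

therapy_hours = 12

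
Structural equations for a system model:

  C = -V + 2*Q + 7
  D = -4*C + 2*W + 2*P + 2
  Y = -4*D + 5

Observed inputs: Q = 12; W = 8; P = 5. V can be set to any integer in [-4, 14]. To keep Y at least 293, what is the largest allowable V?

V = 6

Substituting into the C equation gives C = -V + 31.
Substituting into the D equation gives D = 4*V - 96.
So Y = -16*V + 389.
Require -16*V + 389 ≥ 293, so V ≤ 6.
The largest integer in [-4, 14] satisfying this is 6.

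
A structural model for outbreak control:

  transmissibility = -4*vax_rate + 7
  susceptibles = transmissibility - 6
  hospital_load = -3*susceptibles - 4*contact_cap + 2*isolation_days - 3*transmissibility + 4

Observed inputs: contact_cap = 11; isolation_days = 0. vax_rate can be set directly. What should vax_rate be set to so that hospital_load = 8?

Substituting into the susceptibles equation gives susceptibles = -4*vax_rate + 1.
Substituting into the hospital_load equation gives hospital_load = 24*vax_rate - 64.
Solve 24*vax_rate - 64 = 8: vax_rate = (8 + 64) / 24 = 3.

vax_rate = 3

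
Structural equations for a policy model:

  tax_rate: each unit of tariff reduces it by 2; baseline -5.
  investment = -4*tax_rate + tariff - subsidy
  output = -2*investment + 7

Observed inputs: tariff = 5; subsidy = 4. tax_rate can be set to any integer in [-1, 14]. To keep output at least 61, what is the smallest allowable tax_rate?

tax_rate = 7

Intervening on tax_rate fixes its value directly, overriding its dependence on tariff.
Substituting into the investment equation gives investment = -4*tax_rate + 1.
So output = 8*tax_rate + 5.
Require 8*tax_rate + 5 ≥ 61, so tax_rate ≥ 7.
The smallest integer in [-1, 14] satisfying this is 7.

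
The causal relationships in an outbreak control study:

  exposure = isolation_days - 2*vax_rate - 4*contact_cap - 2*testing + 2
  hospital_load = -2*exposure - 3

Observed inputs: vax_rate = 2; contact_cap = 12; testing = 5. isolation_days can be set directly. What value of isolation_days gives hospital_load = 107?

isolation_days = 5

Substituting into the exposure equation gives exposure = isolation_days - 60.
hospital_load becomes -2*isolation_days + 117.
Solve -2*isolation_days + 117 = 107: isolation_days = (107 - 117) / -2 = 5.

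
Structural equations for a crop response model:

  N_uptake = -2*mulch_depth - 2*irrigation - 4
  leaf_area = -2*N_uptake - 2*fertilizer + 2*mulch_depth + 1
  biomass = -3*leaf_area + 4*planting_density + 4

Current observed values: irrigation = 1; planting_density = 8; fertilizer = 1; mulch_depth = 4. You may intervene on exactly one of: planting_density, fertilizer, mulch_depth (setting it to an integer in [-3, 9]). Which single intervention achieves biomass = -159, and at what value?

Intervening on planting_density: biomass = 4*planting_density - 101. Reaching -159 requires planting_density = -29/2, not an integer.
Intervening on fertilizer: biomass = 6*fertilizer - 75. Reaching -159 requires fertilizer = -14, outside [-3, 9].
Intervening on mulch_depth: with other inputs at their observed values, biomass = -18*mulch_depth + 3. Solving for -159 gives mulch_depth = 9, within [-3, 9].

set mulch_depth = 9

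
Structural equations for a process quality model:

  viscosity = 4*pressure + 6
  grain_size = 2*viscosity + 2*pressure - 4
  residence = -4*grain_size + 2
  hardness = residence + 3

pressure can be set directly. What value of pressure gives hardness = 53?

Substituting into the grain_size equation gives grain_size = 10*pressure + 8.
Substituting into the residence equation gives residence = -40*pressure - 30.
hardness becomes -40*pressure - 27.
Solve -40*pressure - 27 = 53: pressure = (53 + 27) / -40 = -2.

pressure = -2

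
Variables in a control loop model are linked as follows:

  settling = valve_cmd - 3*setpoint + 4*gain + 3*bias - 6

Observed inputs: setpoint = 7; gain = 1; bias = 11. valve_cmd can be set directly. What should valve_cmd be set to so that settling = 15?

valve_cmd = 5

Substituting into the settling equation gives settling = valve_cmd + 10.
Solve valve_cmd + 10 = 15: valve_cmd = (15 - 10) / 1 = 5.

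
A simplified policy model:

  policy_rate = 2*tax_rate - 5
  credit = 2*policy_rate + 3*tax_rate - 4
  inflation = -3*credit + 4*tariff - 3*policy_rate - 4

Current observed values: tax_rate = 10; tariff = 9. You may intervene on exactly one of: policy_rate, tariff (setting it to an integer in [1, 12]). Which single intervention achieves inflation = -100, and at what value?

Intervening on policy_rate: with other inputs at their observed values, inflation = -9*policy_rate - 46. Solving for -100 gives policy_rate = 6, within [1, 12].
Intervening on tariff: inflation = 4*tariff - 217. Reaching -100 requires tariff = 117/4, not an integer.

set policy_rate = 6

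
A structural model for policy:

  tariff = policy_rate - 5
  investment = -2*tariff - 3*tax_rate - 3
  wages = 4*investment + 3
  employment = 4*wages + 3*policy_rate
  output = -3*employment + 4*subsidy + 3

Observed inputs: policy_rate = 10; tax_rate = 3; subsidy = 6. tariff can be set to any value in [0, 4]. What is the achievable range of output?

Intervening on tariff fixes its value directly, overriding its dependence on policy_rate.
Substituting into the investment equation gives investment = -2*tariff - 12.
This gives wages = -8*tariff - 45.
Substituting into the employment equation gives employment = -32*tariff - 150.
This gives output = 96*tariff + 477.
Linear in tariff, so extremes are at the endpoints: tariff = 0 gives output = 477; tariff = 4 gives output = 861.

477 to 861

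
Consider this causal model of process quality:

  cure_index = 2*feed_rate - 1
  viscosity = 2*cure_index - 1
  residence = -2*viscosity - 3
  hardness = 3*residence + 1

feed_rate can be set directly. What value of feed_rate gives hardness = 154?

Substituting into the viscosity equation gives viscosity = 4*feed_rate - 3.
Substituting into the residence equation gives residence = -8*feed_rate + 3.
Substituting into the hardness equation gives hardness = -24*feed_rate + 10.
Solve -24*feed_rate + 10 = 154: feed_rate = (154 - 10) / -24 = -6.

feed_rate = -6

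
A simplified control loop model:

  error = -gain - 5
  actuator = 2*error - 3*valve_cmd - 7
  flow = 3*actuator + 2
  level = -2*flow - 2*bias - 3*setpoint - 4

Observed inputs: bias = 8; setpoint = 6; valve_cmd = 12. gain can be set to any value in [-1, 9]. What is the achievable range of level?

264 to 384

Substituting into the actuator equation gives actuator = -2*gain - 53.
Substituting into the flow equation gives flow = -6*gain - 157.
level becomes 12*gain + 276.
Linear in gain, so extremes are at the endpoints: gain = -1 gives level = 264; gain = 9 gives level = 384.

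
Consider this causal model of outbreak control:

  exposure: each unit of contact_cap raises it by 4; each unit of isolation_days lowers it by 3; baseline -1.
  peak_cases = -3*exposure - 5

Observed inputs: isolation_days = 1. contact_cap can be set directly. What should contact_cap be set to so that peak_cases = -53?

contact_cap = 5

Substituting into the exposure equation gives exposure = 4*contact_cap - 4.
Substituting into the peak_cases equation gives peak_cases = -12*contact_cap + 7.
Solve -12*contact_cap + 7 = -53: contact_cap = (-53 - 7) / -12 = 5.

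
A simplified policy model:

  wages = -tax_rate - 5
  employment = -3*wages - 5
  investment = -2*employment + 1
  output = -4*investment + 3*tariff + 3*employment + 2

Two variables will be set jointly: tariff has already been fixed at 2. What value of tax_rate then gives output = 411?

With tariff held at 2:
Substituting into the employment equation gives employment = 3*tax_rate + 10.
This gives investment = -6*tax_rate - 19.
output becomes 33*tax_rate + 114.
Solve 33*tax_rate + 114 = 411: tax_rate = (411 - 114) / 33 = 9.

tax_rate = 9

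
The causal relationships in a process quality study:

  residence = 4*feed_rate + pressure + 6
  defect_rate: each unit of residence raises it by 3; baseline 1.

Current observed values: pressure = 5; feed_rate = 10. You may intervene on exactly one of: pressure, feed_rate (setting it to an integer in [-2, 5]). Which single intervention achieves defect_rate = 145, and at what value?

set pressure = 2

Intervening on pressure: with other inputs at their observed values, defect_rate = 3*pressure + 139. Solving for 145 gives pressure = 2, within [-2, 5].
Intervening on feed_rate: defect_rate = 12*feed_rate + 34. Reaching 145 requires feed_rate = 37/4, not an integer.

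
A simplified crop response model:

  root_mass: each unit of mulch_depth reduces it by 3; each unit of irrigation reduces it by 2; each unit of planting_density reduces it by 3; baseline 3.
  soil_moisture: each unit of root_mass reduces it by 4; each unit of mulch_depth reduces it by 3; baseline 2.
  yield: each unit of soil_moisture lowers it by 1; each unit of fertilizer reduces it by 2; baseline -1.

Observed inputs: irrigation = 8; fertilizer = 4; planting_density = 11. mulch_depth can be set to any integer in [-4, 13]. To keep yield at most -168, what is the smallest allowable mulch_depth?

Substituting into the root_mass equation gives root_mass = -3*mulch_depth - 46.
Substituting into the soil_moisture equation gives soil_moisture = 9*mulch_depth + 186.
This gives yield = -9*mulch_depth - 195.
Require -9*mulch_depth - 195 ≤ -168, so mulch_depth ≥ -3.
The smallest integer in [-4, 13] satisfying this is -3.

mulch_depth = -3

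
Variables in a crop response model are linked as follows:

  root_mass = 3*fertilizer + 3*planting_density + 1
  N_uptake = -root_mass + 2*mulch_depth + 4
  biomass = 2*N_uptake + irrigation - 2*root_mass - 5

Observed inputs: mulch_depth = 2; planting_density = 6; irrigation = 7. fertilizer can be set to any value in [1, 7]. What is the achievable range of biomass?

-142 to -70

Substituting into the root_mass equation gives root_mass = 3*fertilizer + 19.
Substituting into the N_uptake equation gives N_uptake = -3*fertilizer - 11.
Substituting into the biomass equation gives biomass = -12*fertilizer - 58.
Linear in fertilizer, so extremes are at the endpoints: fertilizer = 1 gives biomass = -70; fertilizer = 7 gives biomass = -142.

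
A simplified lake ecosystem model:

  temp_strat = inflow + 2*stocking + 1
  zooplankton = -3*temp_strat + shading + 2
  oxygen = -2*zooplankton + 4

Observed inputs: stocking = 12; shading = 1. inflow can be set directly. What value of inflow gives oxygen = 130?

inflow = -3

Substituting into the temp_strat equation gives temp_strat = inflow + 25.
So zooplankton = -3*inflow - 72.
oxygen becomes 6*inflow + 148.
Solve 6*inflow + 148 = 130: inflow = (130 - 148) / 6 = -3.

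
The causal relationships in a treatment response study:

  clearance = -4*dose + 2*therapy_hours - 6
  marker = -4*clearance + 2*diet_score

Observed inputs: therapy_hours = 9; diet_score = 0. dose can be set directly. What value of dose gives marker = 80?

dose = 8

Substituting into the clearance equation gives clearance = -4*dose + 12.
Substituting into the marker equation gives marker = 16*dose - 48.
Solve 16*dose - 48 = 80: dose = (80 + 48) / 16 = 8.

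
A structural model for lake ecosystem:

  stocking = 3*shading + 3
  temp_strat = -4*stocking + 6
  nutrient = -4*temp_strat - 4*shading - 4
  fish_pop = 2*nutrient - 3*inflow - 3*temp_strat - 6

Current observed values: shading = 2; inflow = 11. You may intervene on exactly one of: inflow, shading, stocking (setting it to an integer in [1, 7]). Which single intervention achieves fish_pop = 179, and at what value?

Intervening on inflow: fish_pop = -3*inflow + 300. Reaching 179 requires inflow = 121/3, not an integer.
Intervening on shading: fish_pop = 124*shading + 19. Reaching 179 requires shading = 40/31, not an integer.
Intervening on stocking: with other inputs at their observed values, fish_pop = 44*stocking - 129. Solving for 179 gives stocking = 7, within [1, 7].

set stocking = 7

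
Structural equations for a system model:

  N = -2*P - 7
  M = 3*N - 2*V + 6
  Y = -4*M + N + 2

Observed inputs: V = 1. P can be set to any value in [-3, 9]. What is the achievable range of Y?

-3 to 261

Substituting into the M equation gives M = -6*P - 17.
So Y = 22*P + 63.
Linear in P, so extremes are at the endpoints: P = -3 gives Y = -3; P = 9 gives Y = 261.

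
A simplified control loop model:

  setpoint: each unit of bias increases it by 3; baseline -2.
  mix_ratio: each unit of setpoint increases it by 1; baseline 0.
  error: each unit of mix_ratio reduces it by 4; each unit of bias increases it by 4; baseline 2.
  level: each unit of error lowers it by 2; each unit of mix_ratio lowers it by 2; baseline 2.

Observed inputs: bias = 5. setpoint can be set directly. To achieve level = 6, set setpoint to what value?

setpoint = 8

Intervening on setpoint fixes its value directly, overriding its dependence on bias.
Substituting into the error equation gives error = -4*setpoint + 22.
This gives level = 6*setpoint - 42.
Solve 6*setpoint - 42 = 6: setpoint = (6 + 42) / 6 = 8.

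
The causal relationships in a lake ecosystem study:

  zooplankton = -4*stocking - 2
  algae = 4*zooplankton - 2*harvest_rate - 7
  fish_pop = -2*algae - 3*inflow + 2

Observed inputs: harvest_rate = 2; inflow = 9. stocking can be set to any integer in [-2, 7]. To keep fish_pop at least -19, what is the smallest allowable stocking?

Substituting into the algae equation gives algae = -16*stocking - 19.
Substituting into the fish_pop equation gives fish_pop = 32*stocking + 13.
Require 32*stocking + 13 ≥ -19, so stocking ≥ -1.
The smallest integer in [-2, 7] satisfying this is -1.

stocking = -1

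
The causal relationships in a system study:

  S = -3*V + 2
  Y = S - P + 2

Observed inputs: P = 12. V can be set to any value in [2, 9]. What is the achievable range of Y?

Substituting into the Y equation gives Y = -3*V - 8.
Linear in V, so extremes are at the endpoints: V = 2 gives Y = -14; V = 9 gives Y = -35.

-35 to -14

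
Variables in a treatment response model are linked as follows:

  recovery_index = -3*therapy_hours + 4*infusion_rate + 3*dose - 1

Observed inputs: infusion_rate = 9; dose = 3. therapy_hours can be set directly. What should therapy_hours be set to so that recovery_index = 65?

Substituting into the recovery_index equation gives recovery_index = -3*therapy_hours + 44.
Solve -3*therapy_hours + 44 = 65: therapy_hours = (65 - 44) / -3 = -7.

therapy_hours = -7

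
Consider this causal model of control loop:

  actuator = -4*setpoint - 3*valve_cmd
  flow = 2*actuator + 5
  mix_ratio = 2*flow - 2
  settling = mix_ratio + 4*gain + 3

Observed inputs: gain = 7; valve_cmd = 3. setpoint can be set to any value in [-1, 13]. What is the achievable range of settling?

-205 to 19

Substituting into the actuator equation gives actuator = -4*setpoint - 9.
So flow = -8*setpoint - 13.
This gives mix_ratio = -16*setpoint - 28.
This gives settling = -16*setpoint + 3.
Linear in setpoint, so extremes are at the endpoints: setpoint = -1 gives settling = 19; setpoint = 13 gives settling = -205.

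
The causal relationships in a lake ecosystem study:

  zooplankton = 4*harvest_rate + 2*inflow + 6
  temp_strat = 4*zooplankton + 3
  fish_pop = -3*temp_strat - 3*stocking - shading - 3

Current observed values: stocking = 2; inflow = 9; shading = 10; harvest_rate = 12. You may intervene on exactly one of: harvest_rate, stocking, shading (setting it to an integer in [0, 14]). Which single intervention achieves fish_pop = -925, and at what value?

Intervening on harvest_rate: fish_pop = -48*harvest_rate - 316. Reaching -925 requires harvest_rate = 203/16, not an integer.
Intervening on stocking: with other inputs at their observed values, fish_pop = -3*stocking - 886. Solving for -925 gives stocking = 13, within [0, 14].
Intervening on shading: fish_pop = -shading - 882. Reaching -925 requires shading = 43, outside [0, 14].

set stocking = 13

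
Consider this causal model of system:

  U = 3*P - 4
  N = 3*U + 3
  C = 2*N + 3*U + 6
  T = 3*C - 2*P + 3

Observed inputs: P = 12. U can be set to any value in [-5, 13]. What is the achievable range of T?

Intervening on U fixes its value directly, overriding its dependence on P.
Substituting into the C equation gives C = 9*U + 12.
So T = 27*U + 15.
Linear in U, so extremes are at the endpoints: U = -5 gives T = -120; U = 13 gives T = 366.

-120 to 366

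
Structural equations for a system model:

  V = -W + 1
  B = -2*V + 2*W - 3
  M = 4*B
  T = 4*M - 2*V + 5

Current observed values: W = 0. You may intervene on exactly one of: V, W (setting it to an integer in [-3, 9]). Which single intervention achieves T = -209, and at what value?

set W = -2

Intervening on V: T = -34*V - 43. Reaching -209 requires V = 83/17, not an integer.
Intervening on W: with other inputs at their observed values, T = 66*W - 77. Solving for -209 gives W = -2, within [-3, 9].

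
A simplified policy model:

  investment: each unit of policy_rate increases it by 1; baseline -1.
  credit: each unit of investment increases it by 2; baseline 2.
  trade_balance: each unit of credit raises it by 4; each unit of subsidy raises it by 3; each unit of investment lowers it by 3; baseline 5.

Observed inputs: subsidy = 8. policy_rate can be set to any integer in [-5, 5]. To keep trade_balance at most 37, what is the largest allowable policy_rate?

Substituting into the credit equation gives credit = 2*policy_rate.
Substituting into the trade_balance equation gives trade_balance = 5*policy_rate + 32.
Require 5*policy_rate + 32 ≤ 37, so policy_rate ≤ 1.
The largest integer in [-5, 5] satisfying this is 1.

policy_rate = 1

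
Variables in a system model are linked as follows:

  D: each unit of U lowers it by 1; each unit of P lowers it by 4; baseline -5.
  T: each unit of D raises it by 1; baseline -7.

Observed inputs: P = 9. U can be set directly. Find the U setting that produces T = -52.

Substituting into the D equation gives D = -U - 41.
This gives T = -U - 48.
Solve -U - 48 = -52: U = (-52 + 48) / -1 = 4.

U = 4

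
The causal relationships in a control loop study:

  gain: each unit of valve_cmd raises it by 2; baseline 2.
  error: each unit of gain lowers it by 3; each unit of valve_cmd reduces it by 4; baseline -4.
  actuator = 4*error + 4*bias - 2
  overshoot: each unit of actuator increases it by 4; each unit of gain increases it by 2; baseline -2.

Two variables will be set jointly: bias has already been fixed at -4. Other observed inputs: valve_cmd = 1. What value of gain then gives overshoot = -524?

With bias held at -4:
Intervening on gain fixes its value directly, overriding its dependence on valve_cmd.
Substituting into the error equation gives error = -3*gain - 8.
actuator becomes -12*gain - 50.
overshoot becomes -46*gain - 202.
Solve -46*gain - 202 = -524: gain = (-524 + 202) / -46 = 7.

gain = 7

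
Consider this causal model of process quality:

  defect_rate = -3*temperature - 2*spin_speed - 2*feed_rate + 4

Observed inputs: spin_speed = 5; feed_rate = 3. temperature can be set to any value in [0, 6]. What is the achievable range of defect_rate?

Substituting into the defect_rate equation gives defect_rate = -3*temperature - 12.
Linear in temperature, so extremes are at the endpoints: temperature = 0 gives defect_rate = -12; temperature = 6 gives defect_rate = -30.

-30 to -12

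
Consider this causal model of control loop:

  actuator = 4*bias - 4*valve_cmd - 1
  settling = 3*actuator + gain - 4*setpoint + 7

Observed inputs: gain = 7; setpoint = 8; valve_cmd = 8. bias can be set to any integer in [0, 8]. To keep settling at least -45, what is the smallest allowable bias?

Substituting into the actuator equation gives actuator = 4*bias - 33.
settling becomes 12*bias - 117.
Require 12*bias - 117 ≥ -45, so bias ≥ 6.
The smallest integer in [0, 8] satisfying this is 6.

bias = 6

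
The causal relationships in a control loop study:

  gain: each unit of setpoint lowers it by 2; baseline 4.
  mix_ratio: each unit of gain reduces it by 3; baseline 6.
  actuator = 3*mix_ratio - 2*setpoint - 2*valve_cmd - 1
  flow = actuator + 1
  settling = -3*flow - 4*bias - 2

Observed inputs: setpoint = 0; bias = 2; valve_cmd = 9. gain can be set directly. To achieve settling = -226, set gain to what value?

Intervening on gain fixes its value directly, overriding its dependence on setpoint.
Substituting into the actuator equation gives actuator = -9*gain - 1.
Substituting into the flow equation gives flow = -9*gain.
So settling = 27*gain - 10.
Solve 27*gain - 10 = -226: gain = (-226 + 10) / 27 = -8.

gain = -8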